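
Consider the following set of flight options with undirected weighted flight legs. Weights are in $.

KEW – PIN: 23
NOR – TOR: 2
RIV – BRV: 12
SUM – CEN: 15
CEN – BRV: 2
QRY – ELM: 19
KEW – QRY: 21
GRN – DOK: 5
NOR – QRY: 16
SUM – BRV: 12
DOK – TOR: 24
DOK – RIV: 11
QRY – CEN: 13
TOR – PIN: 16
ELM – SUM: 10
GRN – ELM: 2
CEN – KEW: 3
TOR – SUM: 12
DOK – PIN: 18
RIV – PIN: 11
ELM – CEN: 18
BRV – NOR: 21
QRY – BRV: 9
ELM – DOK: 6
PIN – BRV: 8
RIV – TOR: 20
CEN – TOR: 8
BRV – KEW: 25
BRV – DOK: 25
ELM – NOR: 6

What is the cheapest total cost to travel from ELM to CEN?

Candidate routes:
ELM–CEN: 18 = 18
ELM–NOR–TOR–CEN: 6+2+8 = 16
Cheapest is ELM–NOR–TOR–CEN at $16.

$16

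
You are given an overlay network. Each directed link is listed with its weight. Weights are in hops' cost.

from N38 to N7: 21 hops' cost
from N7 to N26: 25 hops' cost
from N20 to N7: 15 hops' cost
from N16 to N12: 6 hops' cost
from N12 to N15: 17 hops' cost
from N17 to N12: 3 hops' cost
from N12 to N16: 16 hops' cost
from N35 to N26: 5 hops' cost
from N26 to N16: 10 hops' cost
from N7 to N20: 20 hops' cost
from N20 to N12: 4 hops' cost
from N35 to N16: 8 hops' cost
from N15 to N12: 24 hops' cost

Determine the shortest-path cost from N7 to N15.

Compare a few routes:
N7 → N26 → N16 → N12 → N15: 25+10+6+17 = 58
N7 → N20 → N12 → N15: 20+4+17 = 41
The minimum is 41 hops' cost via N7 → N20 → N12 → N15.

41 hops' cost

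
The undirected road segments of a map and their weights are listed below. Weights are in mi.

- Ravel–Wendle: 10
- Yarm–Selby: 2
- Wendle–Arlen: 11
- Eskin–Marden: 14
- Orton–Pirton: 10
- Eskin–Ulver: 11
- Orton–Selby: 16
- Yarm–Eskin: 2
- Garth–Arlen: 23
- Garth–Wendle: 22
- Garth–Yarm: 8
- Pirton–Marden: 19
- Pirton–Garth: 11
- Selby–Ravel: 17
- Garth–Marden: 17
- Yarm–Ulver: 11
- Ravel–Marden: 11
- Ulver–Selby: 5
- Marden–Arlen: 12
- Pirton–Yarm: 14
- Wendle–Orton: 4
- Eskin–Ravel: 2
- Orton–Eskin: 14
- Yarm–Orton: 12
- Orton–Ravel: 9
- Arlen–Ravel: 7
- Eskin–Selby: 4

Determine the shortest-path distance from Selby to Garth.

Settle nodes by increasing distance from Selby:
Selby: 0
Yarm: 2  (via Selby)
Eskin: 4  (via Selby)
Ulver: 5  (via Selby)
Ravel: 6  (via Eskin)
Garth: 10  (via Yarm)
Shortest route: Selby → Yarm → Garth = 10 mi.

10 mi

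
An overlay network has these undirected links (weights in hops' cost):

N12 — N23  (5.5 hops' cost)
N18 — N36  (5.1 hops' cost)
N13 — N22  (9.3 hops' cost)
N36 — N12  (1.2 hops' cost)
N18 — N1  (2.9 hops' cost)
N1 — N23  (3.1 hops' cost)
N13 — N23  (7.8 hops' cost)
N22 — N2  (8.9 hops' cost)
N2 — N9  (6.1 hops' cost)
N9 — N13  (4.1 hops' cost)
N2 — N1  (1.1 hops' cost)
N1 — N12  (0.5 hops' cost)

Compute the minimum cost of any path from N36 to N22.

Compare a few routes:
N36–N18–N1–N2–N22: 5.1+2.9+1.1+8.9 = 18
N36–N12–N1–N2–N22: 1.2+0.5+1.1+8.9 = 11.7
The minimum is 11.7 hops' cost via N36–N12–N1–N2–N22.

11.7 hops' cost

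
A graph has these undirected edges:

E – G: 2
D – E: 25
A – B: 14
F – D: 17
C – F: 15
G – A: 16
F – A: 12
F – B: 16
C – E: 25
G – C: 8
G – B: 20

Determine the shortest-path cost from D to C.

Enumerating some paths:
D–E–C: 25+25 = 50
D–F–C: 17+15 = 32
D–E–G–C: 25+2+8 = 35
Cheapest is D–F–C at 32.

32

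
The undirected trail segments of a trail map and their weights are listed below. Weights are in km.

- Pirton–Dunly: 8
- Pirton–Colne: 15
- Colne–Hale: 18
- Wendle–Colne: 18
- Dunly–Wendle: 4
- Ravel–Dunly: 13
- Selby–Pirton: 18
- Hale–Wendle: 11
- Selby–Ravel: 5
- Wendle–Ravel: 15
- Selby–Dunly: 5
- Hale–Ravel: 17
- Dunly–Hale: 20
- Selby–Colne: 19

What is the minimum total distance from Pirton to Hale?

23 km

Compare a few routes:
Pirton–Colne–Hale: 15+18 = 33
Pirton–Dunly–Hale: 8+20 = 28
Pirton–Dunly–Wendle–Hale: 8+4+11 = 23
Pirton–Dunly–Selby–Ravel–Hale: 8+5+5+17 = 35
The minimum is 23 km via Pirton–Dunly–Wendle–Hale.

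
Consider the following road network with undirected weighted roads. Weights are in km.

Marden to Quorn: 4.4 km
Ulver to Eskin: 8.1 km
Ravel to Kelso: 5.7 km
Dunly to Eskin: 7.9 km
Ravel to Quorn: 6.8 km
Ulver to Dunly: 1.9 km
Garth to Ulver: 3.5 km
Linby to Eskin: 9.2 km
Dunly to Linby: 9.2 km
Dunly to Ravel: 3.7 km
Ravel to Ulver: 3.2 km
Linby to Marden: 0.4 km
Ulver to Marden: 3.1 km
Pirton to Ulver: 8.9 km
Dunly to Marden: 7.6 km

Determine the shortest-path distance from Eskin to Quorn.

14 km

Running Dijkstra from Eskin:
Eskin: 0
Dunly: 7.9  (via Eskin)
Ulver: 8.1  (via Eskin)
Linby: 9.2  (via Eskin)
Marden: 9.6  (via Linby)
Ravel: 11.3  (via Ulver)
Garth: 11.6  (via Ulver)
Quorn: 14  (via Marden)
Shortest route: Eskin → Linby → Marden → Quorn = 14 km.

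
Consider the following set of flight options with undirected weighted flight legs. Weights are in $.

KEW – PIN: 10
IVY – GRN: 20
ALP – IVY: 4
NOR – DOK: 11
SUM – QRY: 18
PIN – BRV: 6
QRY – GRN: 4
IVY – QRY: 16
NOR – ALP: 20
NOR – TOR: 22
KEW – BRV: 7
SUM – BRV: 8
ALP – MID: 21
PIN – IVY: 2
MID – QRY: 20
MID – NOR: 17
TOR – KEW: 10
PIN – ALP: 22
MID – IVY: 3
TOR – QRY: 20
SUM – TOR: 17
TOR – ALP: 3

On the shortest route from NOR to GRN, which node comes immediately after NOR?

Compare a few routes:
NOR–MID–QRY–GRN: 17+20+4 = 41
NOR–ALP–IVY–QRY–GRN: 20+4+16+4 = 44
NOR–MID–IVY–GRN: 17+3+20 = 40
NOR–ALP–IVY–GRN: 20+4+20 = 44
Cheapest is NOR–MID–IVY–GRN at $40.
So from NOR the first move is to MID.

MID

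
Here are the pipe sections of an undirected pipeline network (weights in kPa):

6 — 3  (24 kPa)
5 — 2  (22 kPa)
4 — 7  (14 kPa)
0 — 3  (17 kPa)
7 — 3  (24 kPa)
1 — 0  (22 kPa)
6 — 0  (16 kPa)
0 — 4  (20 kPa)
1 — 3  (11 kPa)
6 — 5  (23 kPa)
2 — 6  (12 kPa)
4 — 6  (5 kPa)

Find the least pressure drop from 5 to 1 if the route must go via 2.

69 kPa

Best 5 to 2: 5 → 2 costing 22
Best 2 to 1: 2 → 6 → 3 → 1 costing 47
Total via 2: 22 + 47 = 69 kPa.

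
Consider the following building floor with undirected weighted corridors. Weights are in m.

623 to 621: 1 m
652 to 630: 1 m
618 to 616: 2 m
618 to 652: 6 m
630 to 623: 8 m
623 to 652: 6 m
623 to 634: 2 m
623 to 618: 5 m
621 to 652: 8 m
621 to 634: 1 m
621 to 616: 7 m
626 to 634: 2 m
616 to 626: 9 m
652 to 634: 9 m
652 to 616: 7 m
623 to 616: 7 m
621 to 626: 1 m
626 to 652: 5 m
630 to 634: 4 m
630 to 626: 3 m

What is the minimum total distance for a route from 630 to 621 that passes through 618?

13 m

Shortest 630→618: 630 → 652 → 618 = 7
Shortest 618→621: 618 → 623 → 621 = 6
Total via 618: 7 + 6 = 13 m.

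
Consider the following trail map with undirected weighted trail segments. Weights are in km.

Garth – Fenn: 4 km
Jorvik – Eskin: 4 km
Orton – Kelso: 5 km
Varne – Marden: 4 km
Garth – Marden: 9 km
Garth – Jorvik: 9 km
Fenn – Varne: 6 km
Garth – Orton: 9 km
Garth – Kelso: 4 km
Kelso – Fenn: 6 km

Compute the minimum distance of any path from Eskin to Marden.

22 km

Settle nodes by increasing distance from Eskin:
Eskin: 0
Jorvik: 4  (via Eskin)
Garth: 13  (via Jorvik)
Kelso: 17  (via Garth)
Fenn: 17  (via Garth)
Orton: 22  (via Garth)
Marden: 22  (via Garth)
Shortest route: Eskin–Jorvik–Garth–Marden = 22 km.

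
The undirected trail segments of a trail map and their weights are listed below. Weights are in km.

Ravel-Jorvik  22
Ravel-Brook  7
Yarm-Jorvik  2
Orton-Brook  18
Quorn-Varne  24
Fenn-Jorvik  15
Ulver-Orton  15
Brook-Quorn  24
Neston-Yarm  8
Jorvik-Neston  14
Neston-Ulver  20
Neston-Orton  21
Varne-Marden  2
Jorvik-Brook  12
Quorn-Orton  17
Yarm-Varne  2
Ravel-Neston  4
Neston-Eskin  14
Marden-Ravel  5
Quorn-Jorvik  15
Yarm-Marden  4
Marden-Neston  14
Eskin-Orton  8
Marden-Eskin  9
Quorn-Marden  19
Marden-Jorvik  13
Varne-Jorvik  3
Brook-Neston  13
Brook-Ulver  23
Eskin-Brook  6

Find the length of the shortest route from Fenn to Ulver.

45 km

Running Dijkstra from Fenn:
Fenn: 0
Jorvik: 15  (via Fenn)
Yarm: 17  (via Jorvik)
Varne: 18  (via Jorvik)
Marden: 20  (via Varne)
Neston: 25  (via Yarm)
Ravel: 25  (via Marden)
Brook: 27  (via Jorvik)
Eskin: 29  (via Marden)
Quorn: 30  (via Jorvik)
Orton: 37  (via Eskin)
Ulver: 45  (via Neston)
Shortest route: Fenn → Jorvik → Yarm → Neston → Ulver = 45 km.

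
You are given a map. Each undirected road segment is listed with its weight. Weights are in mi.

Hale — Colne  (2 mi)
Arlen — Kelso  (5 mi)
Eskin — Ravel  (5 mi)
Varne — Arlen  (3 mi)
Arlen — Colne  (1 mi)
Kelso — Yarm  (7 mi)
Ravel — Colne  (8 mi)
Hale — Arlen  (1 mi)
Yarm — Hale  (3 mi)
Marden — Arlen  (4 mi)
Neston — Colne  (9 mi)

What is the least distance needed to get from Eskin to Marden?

18 mi

Candidate routes:
Eskin–Ravel–Colne–Hale–Arlen–Marden: 5+8+2+1+4 = 20
Eskin–Ravel–Colne–Arlen–Marden: 5+8+1+4 = 18
The minimum is 18 mi via Eskin–Ravel–Colne–Arlen–Marden.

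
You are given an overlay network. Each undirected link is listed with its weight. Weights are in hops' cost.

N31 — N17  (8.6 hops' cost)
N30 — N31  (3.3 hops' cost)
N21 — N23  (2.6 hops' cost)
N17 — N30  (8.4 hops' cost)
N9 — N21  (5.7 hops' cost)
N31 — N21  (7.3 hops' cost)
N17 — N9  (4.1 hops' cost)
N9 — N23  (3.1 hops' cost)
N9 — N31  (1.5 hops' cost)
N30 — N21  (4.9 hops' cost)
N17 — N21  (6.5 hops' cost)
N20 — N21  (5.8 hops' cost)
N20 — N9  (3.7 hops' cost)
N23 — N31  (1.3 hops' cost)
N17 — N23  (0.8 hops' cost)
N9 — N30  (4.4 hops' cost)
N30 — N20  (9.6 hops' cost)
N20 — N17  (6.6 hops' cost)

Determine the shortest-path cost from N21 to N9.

Compare a few routes:
N21 - N9: 5.7 = 5.7
N21 - N23 - N31 - N9: 2.6+1.3+1.5 = 5.4
Cheapest is N21 - N23 - N31 - N9 at 5.4 hops' cost.

5.4 hops' cost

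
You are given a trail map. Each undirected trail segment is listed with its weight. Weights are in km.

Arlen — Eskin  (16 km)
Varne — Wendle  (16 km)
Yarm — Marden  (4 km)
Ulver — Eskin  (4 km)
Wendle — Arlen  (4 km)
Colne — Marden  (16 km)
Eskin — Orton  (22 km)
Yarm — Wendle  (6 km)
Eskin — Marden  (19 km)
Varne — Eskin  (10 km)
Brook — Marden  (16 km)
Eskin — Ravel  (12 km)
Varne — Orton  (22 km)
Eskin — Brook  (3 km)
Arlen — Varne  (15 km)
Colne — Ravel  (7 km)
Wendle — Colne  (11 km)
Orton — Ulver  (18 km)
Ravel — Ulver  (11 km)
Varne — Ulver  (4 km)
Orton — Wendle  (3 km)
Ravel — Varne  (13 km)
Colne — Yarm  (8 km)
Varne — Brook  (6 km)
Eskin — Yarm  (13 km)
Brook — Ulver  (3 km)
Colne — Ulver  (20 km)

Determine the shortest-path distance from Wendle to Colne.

Running Dijkstra from Wendle:
Wendle: 0
Orton: 3  (via Wendle)
Arlen: 4  (via Wendle)
Yarm: 6  (via Wendle)
Marden: 10  (via Yarm)
Colne: 11  (via Wendle)
Shortest route: Wendle–Colne = 11 km.

11 km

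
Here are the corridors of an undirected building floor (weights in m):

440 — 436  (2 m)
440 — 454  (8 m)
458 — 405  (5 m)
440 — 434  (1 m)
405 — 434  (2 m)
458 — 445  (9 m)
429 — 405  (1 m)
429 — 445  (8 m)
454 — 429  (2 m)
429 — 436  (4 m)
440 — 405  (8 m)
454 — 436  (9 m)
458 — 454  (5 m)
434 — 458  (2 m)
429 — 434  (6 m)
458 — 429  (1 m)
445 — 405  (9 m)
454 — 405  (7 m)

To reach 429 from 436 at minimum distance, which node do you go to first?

Enumerating some paths:
436–440–434–405–429: 2+1+2+1 = 6
436–429: 4 = 4
436–440–434–458–429: 2+1+2+1 = 6
Cheapest is 436–429 at 4 m.
So from 436 the first move is to 429.

429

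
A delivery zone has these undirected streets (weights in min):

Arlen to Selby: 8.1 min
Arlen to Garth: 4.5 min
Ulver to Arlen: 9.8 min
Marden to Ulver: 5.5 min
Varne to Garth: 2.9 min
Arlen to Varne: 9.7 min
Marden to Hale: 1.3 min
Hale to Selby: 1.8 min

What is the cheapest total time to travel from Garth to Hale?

14.4 min

Enumerating some paths:
Garth → Arlen → Ulver → Marden → Hale: 4.5+9.8+5.5+1.3 = 21.1
Garth → Varne → Arlen → Selby → Hale: 2.9+9.7+8.1+1.8 = 22.5
Garth → Arlen → Selby → Hale: 4.5+8.1+1.8 = 14.4
Cheapest is Garth → Arlen → Selby → Hale at 14.4 min.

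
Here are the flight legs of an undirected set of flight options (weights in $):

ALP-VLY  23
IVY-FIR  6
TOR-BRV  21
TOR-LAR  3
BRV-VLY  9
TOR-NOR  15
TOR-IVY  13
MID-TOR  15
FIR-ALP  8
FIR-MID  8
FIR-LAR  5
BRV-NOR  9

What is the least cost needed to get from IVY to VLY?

Shortest distances from IVY:
IVY: 0
FIR: 6  (via IVY)
LAR: 11  (via FIR)
TOR: 13  (via IVY)
MID: 14  (via FIR)
ALP: 14  (via FIR)
NOR: 28  (via TOR)
BRV: 34  (via TOR)
VLY: 37  (via ALP)
Shortest route: IVY–FIR–ALP–VLY = $37.

$37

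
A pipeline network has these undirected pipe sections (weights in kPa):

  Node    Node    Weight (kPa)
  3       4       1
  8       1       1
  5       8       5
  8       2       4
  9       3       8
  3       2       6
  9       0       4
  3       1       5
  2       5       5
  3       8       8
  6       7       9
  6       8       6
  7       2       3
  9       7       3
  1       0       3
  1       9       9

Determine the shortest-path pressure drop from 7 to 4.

10 kPa

Compare a few routes:
7–2–8–1–3–4: 3+4+1+5+1 = 14
7–9–3–4: 3+8+1 = 12
7–2–3–4: 3+6+1 = 10
Cheapest is 7–2–3–4 at 10 kPa.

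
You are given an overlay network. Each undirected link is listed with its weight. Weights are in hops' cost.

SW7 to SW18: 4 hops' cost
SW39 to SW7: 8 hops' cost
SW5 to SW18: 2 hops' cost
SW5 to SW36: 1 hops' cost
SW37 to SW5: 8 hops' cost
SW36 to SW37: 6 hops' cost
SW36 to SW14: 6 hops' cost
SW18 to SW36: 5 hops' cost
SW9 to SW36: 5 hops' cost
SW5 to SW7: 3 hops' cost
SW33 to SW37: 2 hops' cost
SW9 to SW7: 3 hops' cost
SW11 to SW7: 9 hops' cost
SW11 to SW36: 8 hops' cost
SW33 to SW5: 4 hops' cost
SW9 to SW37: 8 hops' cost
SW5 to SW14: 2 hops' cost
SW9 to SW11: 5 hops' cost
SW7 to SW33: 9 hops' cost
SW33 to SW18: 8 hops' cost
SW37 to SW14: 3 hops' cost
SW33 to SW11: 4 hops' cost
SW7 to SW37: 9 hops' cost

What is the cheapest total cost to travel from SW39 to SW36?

Shortest distances from SW39:
SW39: 0
SW7: 8  (via SW39)
SW5: 11  (via SW7)
SW9: 11  (via SW7)
SW18: 12  (via SW7)
SW36: 12  (via SW5)
Shortest route: SW39–SW7–SW5–SW36 = 12 hops' cost.

12 hops' cost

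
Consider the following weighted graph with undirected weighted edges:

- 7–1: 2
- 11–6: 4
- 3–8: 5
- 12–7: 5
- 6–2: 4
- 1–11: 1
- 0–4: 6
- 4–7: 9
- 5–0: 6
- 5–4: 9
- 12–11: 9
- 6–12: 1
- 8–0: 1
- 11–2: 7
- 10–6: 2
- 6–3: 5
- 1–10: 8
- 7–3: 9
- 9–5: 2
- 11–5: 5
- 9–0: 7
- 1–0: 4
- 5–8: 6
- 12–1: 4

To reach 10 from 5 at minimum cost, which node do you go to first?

11

Compare a few routes:
5 - 11 - 1 - 10: 5+1+8 = 14
5 - 11 - 6 - 10: 5+4+2 = 11
5 - 11 - 1 - 12 - 6 - 10: 5+1+4+1+2 = 13
Cheapest is 5 - 11 - 6 - 10 at 11.
So from 5 the first move is to 11.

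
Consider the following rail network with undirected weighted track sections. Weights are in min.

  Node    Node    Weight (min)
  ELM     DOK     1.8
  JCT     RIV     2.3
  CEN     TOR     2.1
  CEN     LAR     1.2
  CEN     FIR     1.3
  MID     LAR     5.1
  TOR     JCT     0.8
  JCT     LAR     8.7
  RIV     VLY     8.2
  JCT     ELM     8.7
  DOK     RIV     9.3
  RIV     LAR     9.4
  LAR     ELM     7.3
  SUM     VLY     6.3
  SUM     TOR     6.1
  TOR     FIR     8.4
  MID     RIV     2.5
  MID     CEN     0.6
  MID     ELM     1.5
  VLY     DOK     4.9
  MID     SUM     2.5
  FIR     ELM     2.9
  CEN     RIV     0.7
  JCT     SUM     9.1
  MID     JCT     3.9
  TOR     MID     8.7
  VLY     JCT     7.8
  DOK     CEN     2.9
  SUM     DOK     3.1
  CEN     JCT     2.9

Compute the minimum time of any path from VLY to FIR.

9.1 min

Settle nodes by increasing distance from VLY:
VLY: 0
DOK: 4.9  (via VLY)
SUM: 6.3  (via VLY)
ELM: 6.7  (via DOK)
JCT: 7.8  (via VLY)
CEN: 7.8  (via DOK)
MID: 8.2  (via ELM)
RIV: 8.2  (via VLY)
TOR: 8.6  (via JCT)
LAR: 9  (via CEN)
FIR: 9.1  (via CEN)
Shortest route: VLY → DOK → CEN → FIR = 9.1 min.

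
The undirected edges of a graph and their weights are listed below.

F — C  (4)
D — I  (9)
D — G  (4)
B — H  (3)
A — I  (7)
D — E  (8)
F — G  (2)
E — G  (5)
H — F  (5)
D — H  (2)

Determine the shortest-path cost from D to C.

Settle nodes by increasing distance from D:
D: 0
H: 2  (via D)
G: 4  (via D)
B: 5  (via H)
F: 6  (via G)
E: 8  (via D)
I: 9  (via D)
C: 10  (via F)
Shortest route: D–G–F–C = 10.

10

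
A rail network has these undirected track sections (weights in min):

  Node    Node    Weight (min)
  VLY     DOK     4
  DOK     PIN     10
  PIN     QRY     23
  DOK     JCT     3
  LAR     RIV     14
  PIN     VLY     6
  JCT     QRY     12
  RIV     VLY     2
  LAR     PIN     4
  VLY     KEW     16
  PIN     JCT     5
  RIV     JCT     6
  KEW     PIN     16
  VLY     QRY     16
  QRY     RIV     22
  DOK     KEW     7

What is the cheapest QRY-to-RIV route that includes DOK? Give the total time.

21 min

Shortest QRY→DOK: QRY → JCT → DOK = 15
Shortest DOK→RIV: DOK → VLY → RIV = 6
Total via DOK: 15 + 6 = 21 min.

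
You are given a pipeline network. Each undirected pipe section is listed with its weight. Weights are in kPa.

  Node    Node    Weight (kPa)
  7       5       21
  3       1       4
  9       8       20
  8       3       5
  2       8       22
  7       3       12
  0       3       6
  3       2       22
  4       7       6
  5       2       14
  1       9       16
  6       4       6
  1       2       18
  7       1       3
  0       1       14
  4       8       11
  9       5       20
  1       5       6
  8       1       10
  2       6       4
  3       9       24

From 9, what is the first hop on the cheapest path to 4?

1

Enumerating some paths:
9 → 1 → 7 → 4: 16+3+6 = 25
9 → 5 → 1 → 7 → 4: 20+6+3+6 = 35
9 → 8 → 4: 20+11 = 31
The minimum is 25 kPa via 9 → 1 → 7 → 4.
So from 9 the first move is to 1.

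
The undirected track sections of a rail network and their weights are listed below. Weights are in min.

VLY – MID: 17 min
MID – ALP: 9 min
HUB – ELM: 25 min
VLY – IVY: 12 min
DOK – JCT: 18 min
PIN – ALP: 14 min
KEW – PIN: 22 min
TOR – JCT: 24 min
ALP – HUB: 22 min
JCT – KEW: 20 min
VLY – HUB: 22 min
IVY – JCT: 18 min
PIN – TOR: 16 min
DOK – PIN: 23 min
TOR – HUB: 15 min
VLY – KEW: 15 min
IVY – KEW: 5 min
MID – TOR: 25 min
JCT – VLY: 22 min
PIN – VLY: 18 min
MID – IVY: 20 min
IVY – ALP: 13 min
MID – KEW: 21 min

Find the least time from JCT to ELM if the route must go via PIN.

Shortest JCT→PIN: JCT → VLY → PIN = 40
Shortest PIN→ELM: PIN → TOR → HUB → ELM = 56
Total via PIN: 40 + 56 = 96 min.

96 min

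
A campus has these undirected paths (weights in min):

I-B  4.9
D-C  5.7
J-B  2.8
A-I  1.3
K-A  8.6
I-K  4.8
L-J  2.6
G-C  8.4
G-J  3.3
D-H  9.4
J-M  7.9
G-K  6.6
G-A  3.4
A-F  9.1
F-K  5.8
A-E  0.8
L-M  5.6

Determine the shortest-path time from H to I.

28.2 min

Enumerating some paths:
H → D → C → G → J → B → I: 9.4+5.7+8.4+3.3+2.8+4.9 = 34.5
H → D → C → G → A → I: 9.4+5.7+8.4+3.4+1.3 = 28.2
H → D → C → G → K → I: 9.4+5.7+8.4+6.6+4.8 = 34.9
The minimum is 28.2 min via H → D → C → G → A → I.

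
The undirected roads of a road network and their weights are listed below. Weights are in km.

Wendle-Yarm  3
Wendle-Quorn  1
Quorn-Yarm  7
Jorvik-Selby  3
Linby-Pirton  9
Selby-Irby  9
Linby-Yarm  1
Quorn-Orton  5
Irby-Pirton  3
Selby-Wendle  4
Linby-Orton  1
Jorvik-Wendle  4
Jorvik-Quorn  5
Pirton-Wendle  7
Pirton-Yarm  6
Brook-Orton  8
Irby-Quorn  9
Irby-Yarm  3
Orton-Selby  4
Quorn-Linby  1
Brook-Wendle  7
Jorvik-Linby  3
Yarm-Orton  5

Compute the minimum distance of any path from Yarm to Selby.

Compare a few routes:
Yarm - Linby - Quorn - Wendle - Selby: 1+1+1+4 = 7
Yarm - Linby - Orton - Selby: 1+1+4 = 6
Cheapest is Yarm - Linby - Orton - Selby at 6 km.

6 km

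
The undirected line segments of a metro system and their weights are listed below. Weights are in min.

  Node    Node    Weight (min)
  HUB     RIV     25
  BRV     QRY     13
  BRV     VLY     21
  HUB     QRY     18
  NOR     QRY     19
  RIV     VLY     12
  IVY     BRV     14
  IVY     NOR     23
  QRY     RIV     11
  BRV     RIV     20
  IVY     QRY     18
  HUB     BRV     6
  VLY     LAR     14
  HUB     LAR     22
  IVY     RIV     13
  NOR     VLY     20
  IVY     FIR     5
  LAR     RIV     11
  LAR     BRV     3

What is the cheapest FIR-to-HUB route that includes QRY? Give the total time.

Best FIR to QRY: FIR–IVY–QRY costing 23
Shortest QRY→HUB: QRY–HUB = 18
Total via QRY: 23 + 18 = 41 min.

41 min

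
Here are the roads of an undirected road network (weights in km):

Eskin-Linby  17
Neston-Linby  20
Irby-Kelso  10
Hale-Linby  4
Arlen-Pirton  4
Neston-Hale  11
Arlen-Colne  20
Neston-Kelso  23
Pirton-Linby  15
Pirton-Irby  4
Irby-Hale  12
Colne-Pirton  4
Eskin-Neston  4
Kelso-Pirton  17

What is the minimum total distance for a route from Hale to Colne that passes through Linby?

Best Hale to Linby: Hale–Linby costing 4
Shortest Linby→Colne: Linby–Pirton–Colne = 19
Total via Linby: 4 + 19 = 23 km.

23 km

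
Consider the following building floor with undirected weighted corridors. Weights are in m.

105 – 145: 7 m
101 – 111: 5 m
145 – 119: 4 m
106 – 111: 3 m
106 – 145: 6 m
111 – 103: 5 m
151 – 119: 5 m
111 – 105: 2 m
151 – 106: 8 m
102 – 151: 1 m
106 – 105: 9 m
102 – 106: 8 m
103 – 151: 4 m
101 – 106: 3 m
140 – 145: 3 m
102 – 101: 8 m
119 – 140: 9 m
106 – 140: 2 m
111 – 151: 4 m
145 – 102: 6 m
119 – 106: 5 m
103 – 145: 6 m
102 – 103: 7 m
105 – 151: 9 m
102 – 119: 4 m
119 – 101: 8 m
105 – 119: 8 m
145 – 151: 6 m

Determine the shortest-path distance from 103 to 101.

Shortest distances from 103:
103: 0
151: 4  (via 103)
111: 5  (via 103)
102: 5  (via 151)
145: 6  (via 103)
105: 7  (via 111)
106: 8  (via 111)
140: 9  (via 145)
119: 9  (via 151)
101: 10  (via 111)
Shortest route: 103–111–101 = 10 m.

10 m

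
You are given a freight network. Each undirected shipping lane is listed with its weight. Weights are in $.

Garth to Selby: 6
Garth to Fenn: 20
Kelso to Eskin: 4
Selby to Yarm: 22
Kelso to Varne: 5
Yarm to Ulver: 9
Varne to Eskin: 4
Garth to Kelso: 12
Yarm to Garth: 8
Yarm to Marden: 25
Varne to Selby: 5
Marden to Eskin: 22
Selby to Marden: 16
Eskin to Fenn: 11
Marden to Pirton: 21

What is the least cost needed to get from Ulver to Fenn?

Candidate routes:
Ulver–Yarm–Garth–Selby–Varne–Eskin–Fenn: 9+8+6+5+4+11 = 43
Ulver–Yarm–Garth–Fenn: 9+8+20 = 37
Ulver–Yarm–Garth–Kelso–Eskin–Fenn: 9+8+12+4+11 = 44
Ulver–Yarm–Garth–Selby–Varne–Kelso–Eskin–Fenn: 9+8+6+5+5+4+11 = 48
The minimum is $37 via Ulver–Yarm–Garth–Fenn.

$37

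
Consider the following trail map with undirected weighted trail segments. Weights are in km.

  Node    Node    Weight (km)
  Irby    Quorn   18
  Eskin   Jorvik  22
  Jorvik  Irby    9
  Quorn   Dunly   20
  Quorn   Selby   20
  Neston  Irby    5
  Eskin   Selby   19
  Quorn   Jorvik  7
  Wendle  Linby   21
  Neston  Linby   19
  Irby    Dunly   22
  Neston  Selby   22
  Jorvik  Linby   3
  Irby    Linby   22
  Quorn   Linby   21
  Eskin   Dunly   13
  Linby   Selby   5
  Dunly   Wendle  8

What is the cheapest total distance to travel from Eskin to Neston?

Candidate routes:
Eskin–Jorvik–Irby–Neston: 22+9+5 = 36
Eskin–Dunly–Irby–Neston: 13+22+5 = 40
Cheapest is Eskin–Jorvik–Irby–Neston at 36 km.

36 km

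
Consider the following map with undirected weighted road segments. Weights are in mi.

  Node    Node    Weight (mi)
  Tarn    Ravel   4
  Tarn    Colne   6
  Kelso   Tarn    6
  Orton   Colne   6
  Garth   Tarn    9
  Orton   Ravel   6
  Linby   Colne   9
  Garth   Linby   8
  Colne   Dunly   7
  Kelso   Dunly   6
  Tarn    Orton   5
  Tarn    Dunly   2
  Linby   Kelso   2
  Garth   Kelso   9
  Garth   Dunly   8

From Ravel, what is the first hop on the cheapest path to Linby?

Candidate routes:
Ravel → Orton → Tarn → Kelso → Linby: 6+5+6+2 = 19
Ravel → Tarn → Kelso → Linby: 4+6+2 = 12
Ravel → Tarn → Dunly → Kelso → Linby: 4+2+6+2 = 14
Cheapest is Ravel → Tarn → Kelso → Linby at 12 mi.
So from Ravel the first move is to Tarn.

Tarn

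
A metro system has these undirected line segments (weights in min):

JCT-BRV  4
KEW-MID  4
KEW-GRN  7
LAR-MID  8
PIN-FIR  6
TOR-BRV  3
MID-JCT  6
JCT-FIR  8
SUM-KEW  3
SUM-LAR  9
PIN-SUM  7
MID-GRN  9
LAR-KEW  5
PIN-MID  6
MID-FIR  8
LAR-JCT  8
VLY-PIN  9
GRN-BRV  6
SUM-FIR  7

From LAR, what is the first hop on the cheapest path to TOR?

Compare a few routes:
LAR - KEW - GRN - BRV - TOR: 5+7+6+3 = 21
LAR - MID - JCT - BRV - TOR: 8+6+4+3 = 21
LAR - JCT - BRV - TOR: 8+4+3 = 15
The minimum is 15 min via LAR - JCT - BRV - TOR.
So from LAR the first move is to JCT.

JCT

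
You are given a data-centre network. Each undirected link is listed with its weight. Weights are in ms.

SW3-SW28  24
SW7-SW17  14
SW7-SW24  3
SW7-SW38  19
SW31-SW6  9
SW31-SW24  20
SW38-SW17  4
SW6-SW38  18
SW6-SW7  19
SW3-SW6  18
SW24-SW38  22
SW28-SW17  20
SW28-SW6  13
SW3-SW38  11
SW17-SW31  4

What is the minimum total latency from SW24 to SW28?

Candidate routes:
SW24–SW7–SW17–SW28: 3+14+20 = 37
SW24–SW7–SW6–SW28: 3+19+13 = 35
SW24–SW31–SW6–SW28: 20+9+13 = 42
SW24–SW7–SW17–SW31–SW6–SW28: 3+14+4+9+13 = 43
Cheapest is SW24–SW7–SW6–SW28 at 35 ms.

35 ms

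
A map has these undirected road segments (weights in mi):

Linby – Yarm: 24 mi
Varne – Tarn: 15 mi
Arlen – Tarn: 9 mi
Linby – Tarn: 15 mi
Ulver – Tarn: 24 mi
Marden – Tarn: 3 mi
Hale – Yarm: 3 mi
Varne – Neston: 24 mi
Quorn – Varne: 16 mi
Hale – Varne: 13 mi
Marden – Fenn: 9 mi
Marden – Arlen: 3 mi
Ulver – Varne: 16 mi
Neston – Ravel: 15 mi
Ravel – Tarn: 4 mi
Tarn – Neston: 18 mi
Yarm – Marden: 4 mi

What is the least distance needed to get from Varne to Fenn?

27 mi

Shortest distances from Varne:
Varne: 0
Hale: 13  (via Varne)
Tarn: 15  (via Varne)
Ulver: 16  (via Varne)
Quorn: 16  (via Varne)
Yarm: 16  (via Hale)
Marden: 18  (via Tarn)
Ravel: 19  (via Tarn)
Arlen: 21  (via Marden)
Neston: 24  (via Varne)
Fenn: 27  (via Marden)
Shortest route: Varne–Tarn–Marden–Fenn = 27 mi.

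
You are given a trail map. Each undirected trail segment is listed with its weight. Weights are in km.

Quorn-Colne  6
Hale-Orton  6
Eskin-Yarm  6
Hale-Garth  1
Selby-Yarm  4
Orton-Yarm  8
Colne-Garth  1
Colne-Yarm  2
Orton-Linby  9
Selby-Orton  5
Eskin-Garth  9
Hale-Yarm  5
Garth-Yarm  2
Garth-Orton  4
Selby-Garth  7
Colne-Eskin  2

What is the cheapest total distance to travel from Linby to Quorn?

20 km

Candidate routes:
Linby - Orton - Hale - Garth - Colne - Quorn: 9+6+1+1+6 = 23
Linby - Orton - Garth - Colne - Quorn: 9+4+1+6 = 20
Cheapest is Linby - Orton - Garth - Colne - Quorn at 20 km.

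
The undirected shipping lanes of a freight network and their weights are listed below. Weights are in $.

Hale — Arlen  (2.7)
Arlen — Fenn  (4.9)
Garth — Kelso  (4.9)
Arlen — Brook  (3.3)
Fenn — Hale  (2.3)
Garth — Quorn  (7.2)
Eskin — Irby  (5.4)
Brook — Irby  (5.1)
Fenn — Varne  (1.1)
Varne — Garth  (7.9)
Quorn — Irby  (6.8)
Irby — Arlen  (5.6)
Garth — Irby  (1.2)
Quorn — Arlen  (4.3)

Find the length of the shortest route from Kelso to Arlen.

$11.7

Running Dijkstra from Kelso:
Kelso: 0
Garth: 4.9  (via Kelso)
Irby: 6.1  (via Garth)
Brook: 11.2  (via Irby)
Eskin: 11.5  (via Irby)
Arlen: 11.7  (via Irby)
Shortest route: Kelso → Garth → Irby → Arlen = $11.7.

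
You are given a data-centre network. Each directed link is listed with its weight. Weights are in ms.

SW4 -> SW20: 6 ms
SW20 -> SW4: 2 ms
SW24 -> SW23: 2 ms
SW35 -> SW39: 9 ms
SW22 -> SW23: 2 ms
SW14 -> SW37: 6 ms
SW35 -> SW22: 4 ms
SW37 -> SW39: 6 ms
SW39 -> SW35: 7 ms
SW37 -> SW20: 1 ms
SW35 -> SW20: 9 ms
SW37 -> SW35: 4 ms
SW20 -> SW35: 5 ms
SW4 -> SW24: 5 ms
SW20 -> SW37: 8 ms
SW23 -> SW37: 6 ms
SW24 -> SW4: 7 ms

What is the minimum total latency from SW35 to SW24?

Compare a few routes:
SW35 → SW20 → SW4 → SW24: 9+2+5 = 16
SW35 → SW22 → SW23 → SW37 → SW20 → SW4 → SW24: 4+2+6+1+2+5 = 20
Cheapest is SW35 → SW20 → SW4 → SW24 at 16 ms.

16 ms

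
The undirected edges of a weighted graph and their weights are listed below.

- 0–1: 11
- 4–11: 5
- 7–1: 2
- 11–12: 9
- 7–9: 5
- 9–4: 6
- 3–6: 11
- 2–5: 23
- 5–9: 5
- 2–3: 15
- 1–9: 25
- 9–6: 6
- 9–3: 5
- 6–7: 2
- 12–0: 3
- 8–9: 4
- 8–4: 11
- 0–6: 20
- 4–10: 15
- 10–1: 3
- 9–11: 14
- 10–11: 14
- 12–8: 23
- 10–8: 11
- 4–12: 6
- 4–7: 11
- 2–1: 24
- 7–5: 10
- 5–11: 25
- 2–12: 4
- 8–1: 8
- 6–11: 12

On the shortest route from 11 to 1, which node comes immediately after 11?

6

Compare a few routes:
11 → 6 → 7 → 1: 12+2+2 = 16
11 → 4 → 9 → 7 → 1: 5+6+5+2 = 18
11 → 4 → 7 → 1: 5+11+2 = 18
11 → 10 → 1: 14+3 = 17
The minimum is 16 via 11 → 6 → 7 → 1.
So from 11 the first move is to 6.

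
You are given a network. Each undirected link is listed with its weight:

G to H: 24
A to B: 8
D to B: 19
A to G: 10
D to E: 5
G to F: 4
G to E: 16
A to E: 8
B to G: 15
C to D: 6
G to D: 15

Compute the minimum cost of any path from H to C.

Compare a few routes:
H - G - B - D - C: 24+15+19+6 = 64
H - G - E - D - C: 24+16+5+6 = 51
H - G - A - E - D - C: 24+10+8+5+6 = 53
H - G - D - C: 24+15+6 = 45
The minimum is 45 via H - G - D - C.

45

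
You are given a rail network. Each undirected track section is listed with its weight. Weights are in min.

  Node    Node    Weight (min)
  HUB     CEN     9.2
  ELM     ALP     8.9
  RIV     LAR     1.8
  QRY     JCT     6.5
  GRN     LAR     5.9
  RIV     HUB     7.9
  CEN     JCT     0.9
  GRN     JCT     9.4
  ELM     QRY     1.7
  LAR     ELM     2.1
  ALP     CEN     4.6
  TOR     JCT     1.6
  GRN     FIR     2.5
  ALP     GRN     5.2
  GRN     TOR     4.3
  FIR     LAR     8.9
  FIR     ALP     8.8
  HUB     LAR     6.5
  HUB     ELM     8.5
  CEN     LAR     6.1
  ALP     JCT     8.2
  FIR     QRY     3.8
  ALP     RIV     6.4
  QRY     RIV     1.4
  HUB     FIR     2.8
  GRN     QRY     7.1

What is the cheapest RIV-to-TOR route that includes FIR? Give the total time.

Shortest RIV→FIR: RIV → QRY → FIR = 5.2
Shortest FIR→TOR: FIR → GRN → TOR = 6.8
Total via FIR: 5.2 + 6.8 = 12 min.

12 min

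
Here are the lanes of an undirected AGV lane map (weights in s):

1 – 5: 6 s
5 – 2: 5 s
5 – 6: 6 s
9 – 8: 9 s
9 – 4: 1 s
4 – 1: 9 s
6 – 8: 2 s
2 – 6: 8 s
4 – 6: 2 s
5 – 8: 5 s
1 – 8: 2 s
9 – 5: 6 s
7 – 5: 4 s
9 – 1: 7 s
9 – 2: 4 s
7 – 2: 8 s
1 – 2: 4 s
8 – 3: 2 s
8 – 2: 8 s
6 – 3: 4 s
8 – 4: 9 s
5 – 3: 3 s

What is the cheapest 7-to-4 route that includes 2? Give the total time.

Shortest 7→2: 7–2 = 8
Shortest 2→4: 2–9–4 = 5
Total via 2: 8 + 5 = 13 s.

13 s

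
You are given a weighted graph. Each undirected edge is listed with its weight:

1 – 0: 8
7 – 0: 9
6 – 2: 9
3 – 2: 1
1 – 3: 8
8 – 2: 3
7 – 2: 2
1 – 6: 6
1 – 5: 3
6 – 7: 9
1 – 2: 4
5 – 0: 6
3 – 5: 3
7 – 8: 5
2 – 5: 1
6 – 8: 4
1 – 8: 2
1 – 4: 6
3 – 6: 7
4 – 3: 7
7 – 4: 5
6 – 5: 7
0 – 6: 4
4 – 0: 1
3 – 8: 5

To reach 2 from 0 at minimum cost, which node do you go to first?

Candidate routes:
0–5–2: 6+1 = 7
0–5–3–2: 6+3+1 = 10
0–4–7–2: 1+5+2 = 8
0–4–3–2: 1+7+1 = 9
Cheapest is 0–5–2 at 7.
So from 0 the first move is to 5.

5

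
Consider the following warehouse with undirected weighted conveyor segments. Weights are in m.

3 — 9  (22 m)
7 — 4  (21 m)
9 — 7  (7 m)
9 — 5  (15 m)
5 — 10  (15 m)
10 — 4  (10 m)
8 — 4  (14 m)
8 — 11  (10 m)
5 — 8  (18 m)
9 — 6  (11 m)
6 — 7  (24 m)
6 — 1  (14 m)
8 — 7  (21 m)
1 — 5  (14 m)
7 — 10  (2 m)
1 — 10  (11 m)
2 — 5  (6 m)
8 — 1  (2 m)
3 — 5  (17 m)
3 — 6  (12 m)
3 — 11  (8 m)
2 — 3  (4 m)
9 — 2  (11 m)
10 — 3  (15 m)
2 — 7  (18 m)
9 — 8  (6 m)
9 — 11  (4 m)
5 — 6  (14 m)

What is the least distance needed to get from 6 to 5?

Candidate routes:
6 → 3 → 2 → 5: 12+4+6 = 22
6 → 9 → 5: 11+15 = 26
6 → 5: 14 = 14
The minimum is 14 m via 6 → 5.

14 m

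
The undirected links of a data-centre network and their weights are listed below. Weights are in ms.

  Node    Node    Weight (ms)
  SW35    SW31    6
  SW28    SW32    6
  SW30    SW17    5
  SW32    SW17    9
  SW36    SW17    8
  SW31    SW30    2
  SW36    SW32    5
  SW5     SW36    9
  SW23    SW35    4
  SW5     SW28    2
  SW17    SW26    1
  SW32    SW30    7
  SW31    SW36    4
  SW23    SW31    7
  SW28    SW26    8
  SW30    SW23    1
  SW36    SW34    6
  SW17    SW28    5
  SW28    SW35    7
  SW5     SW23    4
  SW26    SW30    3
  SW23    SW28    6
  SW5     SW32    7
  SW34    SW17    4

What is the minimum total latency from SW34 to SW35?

Settle nodes by increasing distance from SW34:
SW34: 0
SW17: 4  (via SW34)
SW26: 5  (via SW17)
SW36: 6  (via SW34)
SW30: 8  (via SW26)
SW28: 9  (via SW17)
SW23: 9  (via SW30)
SW31: 10  (via SW36)
SW5: 11  (via SW28)
SW32: 11  (via SW36)
SW35: 13  (via SW23)
Shortest route: SW34 → SW17 → SW26 → SW30 → SW23 → SW35 = 13 ms.

13 ms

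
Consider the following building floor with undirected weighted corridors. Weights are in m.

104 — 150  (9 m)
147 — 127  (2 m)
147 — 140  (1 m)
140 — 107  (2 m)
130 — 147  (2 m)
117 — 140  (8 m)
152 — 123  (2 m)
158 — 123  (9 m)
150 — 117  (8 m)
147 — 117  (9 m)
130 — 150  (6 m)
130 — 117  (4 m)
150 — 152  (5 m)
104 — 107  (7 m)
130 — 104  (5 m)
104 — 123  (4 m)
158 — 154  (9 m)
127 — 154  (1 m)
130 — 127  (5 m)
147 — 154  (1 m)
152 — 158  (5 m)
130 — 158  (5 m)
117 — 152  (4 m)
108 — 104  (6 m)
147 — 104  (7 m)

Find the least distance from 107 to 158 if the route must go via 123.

Shortest 107→123: 107–104–123 = 11
Shortest 123→158: 123–152–158 = 7
Total via 123: 11 + 7 = 18 m.

18 m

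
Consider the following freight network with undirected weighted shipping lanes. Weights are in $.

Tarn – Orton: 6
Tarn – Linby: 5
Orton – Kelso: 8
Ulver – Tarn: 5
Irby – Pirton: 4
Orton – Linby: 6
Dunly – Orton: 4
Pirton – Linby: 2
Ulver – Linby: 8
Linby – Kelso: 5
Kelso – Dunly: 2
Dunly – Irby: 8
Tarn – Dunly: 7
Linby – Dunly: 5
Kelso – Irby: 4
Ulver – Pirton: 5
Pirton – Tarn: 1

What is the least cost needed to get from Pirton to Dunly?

$7

Settle nodes by increasing distance from Pirton:
Pirton: 0
Tarn: 1  (via Pirton)
Linby: 2  (via Pirton)
Irby: 4  (via Pirton)
Ulver: 5  (via Pirton)
Orton: 7  (via Tarn)
Dunly: 7  (via Linby)
Shortest route: Pirton → Linby → Dunly = $7.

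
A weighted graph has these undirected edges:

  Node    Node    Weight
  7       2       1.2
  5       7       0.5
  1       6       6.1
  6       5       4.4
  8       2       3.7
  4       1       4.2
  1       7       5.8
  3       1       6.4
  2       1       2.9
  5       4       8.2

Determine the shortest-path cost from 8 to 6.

Settle nodes by increasing distance from 8:
8: 0
2: 3.7  (via 8)
7: 4.9  (via 2)
5: 5.4  (via 7)
1: 6.6  (via 2)
6: 9.8  (via 5)
Shortest route: 8 → 2 → 7 → 5 → 6 = 9.8.

9.8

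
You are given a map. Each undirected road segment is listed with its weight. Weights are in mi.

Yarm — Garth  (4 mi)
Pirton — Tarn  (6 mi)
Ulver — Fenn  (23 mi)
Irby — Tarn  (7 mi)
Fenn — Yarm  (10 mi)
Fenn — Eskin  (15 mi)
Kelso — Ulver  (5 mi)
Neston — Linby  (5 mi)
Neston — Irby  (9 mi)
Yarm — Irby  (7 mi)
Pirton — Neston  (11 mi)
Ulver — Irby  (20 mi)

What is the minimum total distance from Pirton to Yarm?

20 mi

Settle nodes by increasing distance from Pirton:
Pirton: 0
Tarn: 6  (via Pirton)
Neston: 11  (via Pirton)
Irby: 13  (via Tarn)
Linby: 16  (via Neston)
Yarm: 20  (via Irby)
Shortest route: Pirton–Tarn–Irby–Yarm = 20 mi.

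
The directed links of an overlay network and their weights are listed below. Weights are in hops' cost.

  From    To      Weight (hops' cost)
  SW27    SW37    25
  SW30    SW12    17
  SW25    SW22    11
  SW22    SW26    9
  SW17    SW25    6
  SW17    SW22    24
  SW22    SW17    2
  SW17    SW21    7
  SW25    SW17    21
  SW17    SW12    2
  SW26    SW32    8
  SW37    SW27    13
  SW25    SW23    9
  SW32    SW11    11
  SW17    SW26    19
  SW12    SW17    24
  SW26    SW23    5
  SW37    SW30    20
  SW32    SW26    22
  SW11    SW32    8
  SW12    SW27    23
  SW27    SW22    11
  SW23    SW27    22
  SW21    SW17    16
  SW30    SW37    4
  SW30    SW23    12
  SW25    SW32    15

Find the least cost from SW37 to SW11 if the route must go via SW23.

Shortest SW37→SW23: SW37 → SW30 → SW23 = 32
Best SW23 to SW11: SW23 → SW27 → SW22 → SW26 → SW32 → SW11 costing 61
Total via SW23: 32 + 61 = 93 hops' cost.

93 hops' cost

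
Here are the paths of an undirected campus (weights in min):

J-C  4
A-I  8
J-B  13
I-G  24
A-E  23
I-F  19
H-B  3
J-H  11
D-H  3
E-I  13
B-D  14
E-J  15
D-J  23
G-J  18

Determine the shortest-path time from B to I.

Candidate routes:
B → J → E → I: 13+15+13 = 41
B → H → J → E → I: 3+11+15+13 = 42
Cheapest is B → J → E → I at 41 min.

41 min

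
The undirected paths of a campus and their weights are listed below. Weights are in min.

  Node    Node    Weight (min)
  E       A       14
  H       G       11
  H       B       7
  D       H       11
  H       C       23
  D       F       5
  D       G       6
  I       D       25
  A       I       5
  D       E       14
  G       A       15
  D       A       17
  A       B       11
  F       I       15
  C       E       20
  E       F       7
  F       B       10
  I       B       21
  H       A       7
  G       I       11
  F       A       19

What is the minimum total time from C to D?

32 min

Running Dijkstra from C:
C: 0
E: 20  (via C)
H: 23  (via C)
F: 27  (via E)
A: 30  (via H)
B: 30  (via H)
D: 32  (via F)
Shortest route: C–E–F–D = 32 min.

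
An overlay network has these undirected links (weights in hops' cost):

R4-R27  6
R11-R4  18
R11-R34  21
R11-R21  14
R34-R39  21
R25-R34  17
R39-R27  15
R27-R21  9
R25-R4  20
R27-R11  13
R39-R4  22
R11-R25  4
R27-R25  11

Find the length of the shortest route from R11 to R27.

13 hops' cost

Settle nodes by increasing distance from R11:
R11: 0
R25: 4  (via R11)
R27: 13  (via R11)
Shortest route: R11–R27 = 13 hops' cost.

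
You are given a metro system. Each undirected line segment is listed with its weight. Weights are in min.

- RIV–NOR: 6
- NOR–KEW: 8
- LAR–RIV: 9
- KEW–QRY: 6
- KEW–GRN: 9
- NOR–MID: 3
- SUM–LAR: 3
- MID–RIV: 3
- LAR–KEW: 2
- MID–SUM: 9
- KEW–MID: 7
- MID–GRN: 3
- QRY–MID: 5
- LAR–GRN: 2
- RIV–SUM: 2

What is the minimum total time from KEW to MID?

Settle nodes by increasing distance from KEW:
KEW: 0
LAR: 2  (via KEW)
GRN: 4  (via LAR)
SUM: 5  (via LAR)
QRY: 6  (via KEW)
RIV: 7  (via SUM)
MID: 7  (via KEW)
Shortest route: KEW → MID = 7 min.

7 min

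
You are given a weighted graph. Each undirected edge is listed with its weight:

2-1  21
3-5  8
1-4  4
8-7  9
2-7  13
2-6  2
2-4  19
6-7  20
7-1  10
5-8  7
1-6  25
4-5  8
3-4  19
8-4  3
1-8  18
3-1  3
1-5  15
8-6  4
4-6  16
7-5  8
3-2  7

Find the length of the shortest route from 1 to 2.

10

Candidate routes:
1 - 4 - 8 - 6 - 2: 4+3+4+2 = 13
1 - 3 - 2: 3+7 = 10
1 - 2: 21 = 21
1 - 4 - 6 - 2: 4+16+2 = 22
Cheapest is 1 - 3 - 2 at 10.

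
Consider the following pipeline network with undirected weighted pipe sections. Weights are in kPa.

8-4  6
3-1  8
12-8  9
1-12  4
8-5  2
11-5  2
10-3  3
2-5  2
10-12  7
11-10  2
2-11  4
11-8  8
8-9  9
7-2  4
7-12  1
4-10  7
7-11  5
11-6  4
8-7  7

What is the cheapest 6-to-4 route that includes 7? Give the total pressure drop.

Best 6 to 7: 6–11–7 costing 9
Best 7 to 4: 7–8–4 costing 13
Total via 7: 9 + 13 = 22 kPa.

22 kPa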